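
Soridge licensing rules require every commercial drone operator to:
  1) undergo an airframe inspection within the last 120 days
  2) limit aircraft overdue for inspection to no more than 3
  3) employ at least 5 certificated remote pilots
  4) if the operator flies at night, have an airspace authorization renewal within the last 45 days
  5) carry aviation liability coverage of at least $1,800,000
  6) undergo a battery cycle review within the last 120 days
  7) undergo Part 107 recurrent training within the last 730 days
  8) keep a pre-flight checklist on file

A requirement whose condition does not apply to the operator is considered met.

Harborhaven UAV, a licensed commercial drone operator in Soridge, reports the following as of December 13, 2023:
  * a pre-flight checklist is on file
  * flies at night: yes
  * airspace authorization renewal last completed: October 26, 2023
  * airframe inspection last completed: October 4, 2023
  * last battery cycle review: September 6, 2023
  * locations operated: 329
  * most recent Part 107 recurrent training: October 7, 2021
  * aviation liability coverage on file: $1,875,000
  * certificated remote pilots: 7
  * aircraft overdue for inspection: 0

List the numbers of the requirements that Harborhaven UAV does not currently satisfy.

4, 7

1. airframe inspection 70 days ago vs limit 120 → met
2. aircraft overdue for inspection 0 ≤ 3 → met
3. certificated remote pilots 7 ≥ 5 → met
4. condition 'flies at night' holds; airspace authorization renewal 48 days ago vs limit 45 → not met
5. aviation liability coverage $1,875,000 ≥ $1,800,000 → met
6. battery cycle review 98 days ago vs limit 120 → met
7. Part 107 recurrent training 797 days ago vs limit 730 → not met
8. pre-flight checklist present → met
Not met: 4, 7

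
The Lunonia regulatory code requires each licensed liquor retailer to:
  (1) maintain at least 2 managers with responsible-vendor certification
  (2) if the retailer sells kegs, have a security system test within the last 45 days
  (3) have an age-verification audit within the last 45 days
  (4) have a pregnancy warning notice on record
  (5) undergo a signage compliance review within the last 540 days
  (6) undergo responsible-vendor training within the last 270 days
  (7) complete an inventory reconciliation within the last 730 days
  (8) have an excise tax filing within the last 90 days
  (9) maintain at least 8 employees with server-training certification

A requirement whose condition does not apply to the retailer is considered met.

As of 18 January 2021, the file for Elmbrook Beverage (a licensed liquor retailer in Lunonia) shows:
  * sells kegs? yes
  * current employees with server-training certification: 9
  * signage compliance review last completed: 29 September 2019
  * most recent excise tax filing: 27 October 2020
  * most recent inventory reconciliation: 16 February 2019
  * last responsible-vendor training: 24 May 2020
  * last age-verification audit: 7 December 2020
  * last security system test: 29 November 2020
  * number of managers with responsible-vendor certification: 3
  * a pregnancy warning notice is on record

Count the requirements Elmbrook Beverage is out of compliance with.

1. managers with responsible-vendor certification 3 ≥ 2 → met
2. condition 'sells kegs' holds; security system test 50 days ago vs limit 45 → not met
3. age-verification audit 42 days ago vs limit 45 → met
4. pregnancy warning notice present → met
5. signage compliance review 477 days ago vs limit 540 → met
6. responsible-vendor training 239 days ago vs limit 270 → met
7. inventory reconciliation 702 days ago vs limit 730 → met
8. excise tax filing 83 days ago vs limit 90 → met
9. employees with server-training certification 9 ≥ 8 → met
Not met: 1 of 9

1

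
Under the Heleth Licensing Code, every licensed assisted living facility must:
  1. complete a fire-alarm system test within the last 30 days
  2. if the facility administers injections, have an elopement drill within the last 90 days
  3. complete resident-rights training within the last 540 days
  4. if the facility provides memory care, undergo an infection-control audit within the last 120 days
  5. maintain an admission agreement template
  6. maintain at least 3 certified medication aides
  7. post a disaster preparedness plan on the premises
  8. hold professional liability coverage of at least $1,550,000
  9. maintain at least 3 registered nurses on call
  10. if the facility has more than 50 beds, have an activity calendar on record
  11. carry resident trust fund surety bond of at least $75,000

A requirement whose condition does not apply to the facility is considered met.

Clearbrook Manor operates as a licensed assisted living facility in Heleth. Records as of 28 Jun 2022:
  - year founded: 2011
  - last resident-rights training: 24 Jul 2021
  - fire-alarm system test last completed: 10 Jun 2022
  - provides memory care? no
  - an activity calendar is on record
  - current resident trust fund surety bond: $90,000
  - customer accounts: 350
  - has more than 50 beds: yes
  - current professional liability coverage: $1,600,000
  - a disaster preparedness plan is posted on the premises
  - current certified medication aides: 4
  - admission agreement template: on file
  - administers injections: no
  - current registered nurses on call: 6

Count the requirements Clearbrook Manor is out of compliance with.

1. fire-alarm system test 18 days ago vs limit 30 → met
2. condition 'administers injections' does not hold → requirement n/a → met
3. resident-rights training 339 days ago vs limit 540 → met
4. condition 'provides memory care' does not hold → requirement n/a → met
5. admission agreement template present → met
6. certified medication aides 4 ≥ 3 → met
7. disaster preparedness plan present → met
8. professional liability coverage $1,600,000 ≥ $1,550,000 → met
9. registered nurses on call 6 ≥ 3 → met
10. condition 'has more than 50 beds' holds; activity calendar present → met
11. resident trust fund surety bond $90,000 ≥ $75,000 → met
Not met: 0 of 11

0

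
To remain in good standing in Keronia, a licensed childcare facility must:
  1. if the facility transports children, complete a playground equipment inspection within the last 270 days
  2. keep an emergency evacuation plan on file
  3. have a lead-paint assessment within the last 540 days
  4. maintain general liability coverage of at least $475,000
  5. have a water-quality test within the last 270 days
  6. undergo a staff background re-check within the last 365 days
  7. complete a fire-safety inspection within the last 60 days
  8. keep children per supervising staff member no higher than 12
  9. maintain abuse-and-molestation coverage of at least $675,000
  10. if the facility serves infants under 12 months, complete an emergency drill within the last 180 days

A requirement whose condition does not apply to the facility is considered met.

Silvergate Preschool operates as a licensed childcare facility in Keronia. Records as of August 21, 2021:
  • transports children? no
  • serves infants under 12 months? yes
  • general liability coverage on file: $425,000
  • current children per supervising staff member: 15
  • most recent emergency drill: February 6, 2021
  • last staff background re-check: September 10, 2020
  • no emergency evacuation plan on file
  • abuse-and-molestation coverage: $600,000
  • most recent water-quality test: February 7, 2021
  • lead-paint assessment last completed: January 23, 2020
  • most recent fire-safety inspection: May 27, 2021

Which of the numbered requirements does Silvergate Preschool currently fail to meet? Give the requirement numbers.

1. condition 'transports children' does not hold → requirement n/a → met
2. emergency evacuation plan absent → not met
3. lead-paint assessment 576 days ago vs limit 540 → not met
4. general liability coverage $425,000 < $475,000 → not met
5. water-quality test 195 days ago vs limit 270 → met
6. staff background re-check 345 days ago vs limit 365 → met
7. fire-safety inspection 86 days ago vs limit 60 → not met
8. children per supervising staff member 15 > 12 → not met
9. abuse-and-molestation coverage $600,000 < $675,000 → not met
10. condition 'serves infants under 12 months' holds; emergency drill 196 days ago vs limit 180 → not met
Not met: 2, 3, 4, 7, 8, 9, 10

2, 3, 4, 7, 8, 9, 10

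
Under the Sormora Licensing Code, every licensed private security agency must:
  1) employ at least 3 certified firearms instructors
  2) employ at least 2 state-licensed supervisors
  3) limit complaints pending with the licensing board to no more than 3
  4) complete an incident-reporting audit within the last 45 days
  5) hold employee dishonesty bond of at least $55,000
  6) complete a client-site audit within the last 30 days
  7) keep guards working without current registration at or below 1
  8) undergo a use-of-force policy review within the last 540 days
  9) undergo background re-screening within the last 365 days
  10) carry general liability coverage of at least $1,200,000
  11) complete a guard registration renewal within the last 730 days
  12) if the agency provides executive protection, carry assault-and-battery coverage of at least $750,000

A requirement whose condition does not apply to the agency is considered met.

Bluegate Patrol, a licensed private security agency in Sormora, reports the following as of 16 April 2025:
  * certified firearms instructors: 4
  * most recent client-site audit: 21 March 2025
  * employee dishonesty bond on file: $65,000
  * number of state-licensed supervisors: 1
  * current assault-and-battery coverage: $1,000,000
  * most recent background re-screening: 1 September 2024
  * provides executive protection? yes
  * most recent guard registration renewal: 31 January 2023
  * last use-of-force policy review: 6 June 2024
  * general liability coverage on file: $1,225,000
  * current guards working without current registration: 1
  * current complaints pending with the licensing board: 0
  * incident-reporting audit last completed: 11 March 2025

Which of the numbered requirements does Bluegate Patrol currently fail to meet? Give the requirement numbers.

1. certified firearms instructors 4 ≥ 3 → met
2. state-licensed supervisors 1 < 2 → not met
3. complaints pending with the licensing board 0 ≤ 3 → met
4. incident-reporting audit 36 days ago vs limit 45 → met
5. employee dishonesty bond $65,000 ≥ $55,000 → met
6. client-site audit 26 days ago vs limit 30 → met
7. guards working without current registration 1 ≤ 1 → met
8. use-of-force policy review 314 days ago vs limit 540 → met
9. background re-screening 227 days ago vs limit 365 → met
10. general liability coverage $1,225,000 ≥ $1,200,000 → met
11. guard registration renewal 806 days ago vs limit 730 → not met
12. condition 'provides executive protection' holds; assault-and-battery coverage $1,000,000 ≥ $750,000 → met
Not met: 2, 11

2, 11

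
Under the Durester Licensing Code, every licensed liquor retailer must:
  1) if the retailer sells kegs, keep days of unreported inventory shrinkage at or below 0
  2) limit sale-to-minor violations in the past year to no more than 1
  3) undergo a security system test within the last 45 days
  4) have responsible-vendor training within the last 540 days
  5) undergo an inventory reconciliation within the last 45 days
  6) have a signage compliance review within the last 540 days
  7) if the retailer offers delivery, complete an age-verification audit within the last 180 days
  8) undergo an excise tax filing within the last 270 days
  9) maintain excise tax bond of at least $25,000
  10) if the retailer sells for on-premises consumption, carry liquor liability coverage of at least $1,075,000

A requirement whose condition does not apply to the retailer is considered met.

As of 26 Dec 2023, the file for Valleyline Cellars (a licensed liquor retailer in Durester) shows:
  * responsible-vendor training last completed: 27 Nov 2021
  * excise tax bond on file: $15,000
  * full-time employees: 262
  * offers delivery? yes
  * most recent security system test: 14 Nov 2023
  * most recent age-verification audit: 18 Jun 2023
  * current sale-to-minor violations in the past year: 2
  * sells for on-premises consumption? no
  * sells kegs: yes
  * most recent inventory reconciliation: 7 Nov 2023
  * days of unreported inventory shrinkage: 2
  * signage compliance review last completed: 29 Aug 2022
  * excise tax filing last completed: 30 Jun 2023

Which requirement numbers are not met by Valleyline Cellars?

1, 2, 4, 5, 7, 9

1. condition 'sells kegs' holds; days of unreported inventory shrinkage 2 > 0 → not met
2. sale-to-minor violations in the past year 2 > 1 → not met
3. security system test 42 days ago vs limit 45 → met
4. responsible-vendor training 759 days ago vs limit 540 → not met
5. inventory reconciliation 49 days ago vs limit 45 → not met
6. signage compliance review 484 days ago vs limit 540 → met
7. condition 'offers delivery' holds; age-verification audit 191 days ago vs limit 180 → not met
8. excise tax filing 179 days ago vs limit 270 → met
9. excise tax bond $15,000 < $25,000 → not met
10. condition 'sells for on-premises consumption' does not hold → requirement n/a → met
Not met: 1, 2, 4, 5, 7, 9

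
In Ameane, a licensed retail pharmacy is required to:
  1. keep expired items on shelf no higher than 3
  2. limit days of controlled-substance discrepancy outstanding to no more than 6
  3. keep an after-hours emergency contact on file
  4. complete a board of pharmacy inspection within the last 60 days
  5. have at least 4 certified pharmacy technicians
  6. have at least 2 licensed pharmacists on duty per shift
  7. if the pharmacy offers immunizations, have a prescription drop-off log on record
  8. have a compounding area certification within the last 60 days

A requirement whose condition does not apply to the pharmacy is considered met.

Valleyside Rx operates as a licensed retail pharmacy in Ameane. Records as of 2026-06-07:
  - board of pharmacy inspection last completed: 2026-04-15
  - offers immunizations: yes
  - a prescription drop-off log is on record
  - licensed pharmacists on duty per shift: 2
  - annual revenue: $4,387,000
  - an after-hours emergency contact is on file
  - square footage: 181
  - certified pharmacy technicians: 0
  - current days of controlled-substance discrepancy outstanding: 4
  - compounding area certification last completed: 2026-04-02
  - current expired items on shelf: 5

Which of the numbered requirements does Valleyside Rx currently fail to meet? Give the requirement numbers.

1, 5, 8

1. expired items on shelf 5 > 3 → not met
2. days of controlled-substance discrepancy outstanding 4 ≤ 6 → met
3. after-hours emergency contact present → met
4. board of pharmacy inspection 53 days ago vs limit 60 → met
5. certified pharmacy technicians 0 < 4 → not met
6. licensed pharmacists on duty per shift 2 ≥ 2 → met
7. condition 'offers immunizations' holds; prescription drop-off log present → met
8. compounding area certification 66 days ago vs limit 60 → not met
Not met: 1, 5, 8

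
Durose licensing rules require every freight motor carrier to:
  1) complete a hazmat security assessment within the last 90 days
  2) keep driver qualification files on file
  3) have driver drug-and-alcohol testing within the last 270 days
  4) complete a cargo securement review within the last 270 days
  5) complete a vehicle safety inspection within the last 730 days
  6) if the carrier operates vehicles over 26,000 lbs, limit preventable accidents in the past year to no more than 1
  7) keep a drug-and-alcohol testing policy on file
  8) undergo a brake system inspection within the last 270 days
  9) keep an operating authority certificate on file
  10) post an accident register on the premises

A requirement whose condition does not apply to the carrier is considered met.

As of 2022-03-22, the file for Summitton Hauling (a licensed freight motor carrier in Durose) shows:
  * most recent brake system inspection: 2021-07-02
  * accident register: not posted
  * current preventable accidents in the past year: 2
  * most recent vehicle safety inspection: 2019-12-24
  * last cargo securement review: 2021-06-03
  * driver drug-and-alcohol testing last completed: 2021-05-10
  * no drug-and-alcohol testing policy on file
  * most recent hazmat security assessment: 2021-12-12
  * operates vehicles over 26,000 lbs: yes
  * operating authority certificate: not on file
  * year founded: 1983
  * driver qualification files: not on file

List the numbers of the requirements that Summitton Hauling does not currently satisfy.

1. hazmat security assessment 100 days ago vs limit 90 → not met
2. driver qualification files absent → not met
3. driver drug-and-alcohol testing 316 days ago vs limit 270 → not met
4. cargo securement review 292 days ago vs limit 270 → not met
5. vehicle safety inspection 819 days ago vs limit 730 → not met
6. condition 'operates vehicles over 26,000 lbs' holds; preventable accidents in the past year 2 > 1 → not met
7. drug-and-alcohol testing policy absent → not met
8. brake system inspection 263 days ago vs limit 270 → met
9. operating authority certificate absent → not met
10. accident register absent → not met
Not met: 1, 2, 3, 4, 5, 6, 7, 9, 10

1, 2, 3, 4, 5, 6, 7, 9, 10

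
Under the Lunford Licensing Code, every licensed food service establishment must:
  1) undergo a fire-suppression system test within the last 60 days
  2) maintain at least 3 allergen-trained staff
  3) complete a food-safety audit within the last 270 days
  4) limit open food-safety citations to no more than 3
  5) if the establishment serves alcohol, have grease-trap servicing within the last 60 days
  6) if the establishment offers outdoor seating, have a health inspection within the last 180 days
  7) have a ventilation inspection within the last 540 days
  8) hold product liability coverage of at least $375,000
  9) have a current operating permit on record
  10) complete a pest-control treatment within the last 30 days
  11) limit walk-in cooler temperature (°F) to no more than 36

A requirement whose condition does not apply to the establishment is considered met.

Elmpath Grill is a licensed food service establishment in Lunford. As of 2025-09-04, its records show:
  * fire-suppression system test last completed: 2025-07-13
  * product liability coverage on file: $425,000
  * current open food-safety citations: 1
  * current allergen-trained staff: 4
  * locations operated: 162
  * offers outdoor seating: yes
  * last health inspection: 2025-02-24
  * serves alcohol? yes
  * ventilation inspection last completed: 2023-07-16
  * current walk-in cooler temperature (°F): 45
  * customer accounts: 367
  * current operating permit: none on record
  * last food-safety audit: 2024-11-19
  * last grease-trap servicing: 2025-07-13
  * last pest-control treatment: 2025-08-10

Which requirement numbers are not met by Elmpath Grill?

1. fire-suppression system test 53 days ago vs limit 60 → met
2. allergen-trained staff 4 ≥ 3 → met
3. food-safety audit 289 days ago vs limit 270 → not met
4. open food-safety citations 1 ≤ 3 → met
5. condition 'serves alcohol' holds; grease-trap servicing 53 days ago vs limit 60 → met
6. condition 'offers outdoor seating' holds; health inspection 192 days ago vs limit 180 → not met
7. ventilation inspection 781 days ago vs limit 540 → not met
8. product liability coverage $425,000 ≥ $375,000 → met
9. current operating permit absent → not met
10. pest-control treatment 25 days ago vs limit 30 → met
11. walk-in cooler temperature (°F) 45 > 36 → not met
Not met: 3, 6, 7, 9, 11

3, 6, 7, 9, 11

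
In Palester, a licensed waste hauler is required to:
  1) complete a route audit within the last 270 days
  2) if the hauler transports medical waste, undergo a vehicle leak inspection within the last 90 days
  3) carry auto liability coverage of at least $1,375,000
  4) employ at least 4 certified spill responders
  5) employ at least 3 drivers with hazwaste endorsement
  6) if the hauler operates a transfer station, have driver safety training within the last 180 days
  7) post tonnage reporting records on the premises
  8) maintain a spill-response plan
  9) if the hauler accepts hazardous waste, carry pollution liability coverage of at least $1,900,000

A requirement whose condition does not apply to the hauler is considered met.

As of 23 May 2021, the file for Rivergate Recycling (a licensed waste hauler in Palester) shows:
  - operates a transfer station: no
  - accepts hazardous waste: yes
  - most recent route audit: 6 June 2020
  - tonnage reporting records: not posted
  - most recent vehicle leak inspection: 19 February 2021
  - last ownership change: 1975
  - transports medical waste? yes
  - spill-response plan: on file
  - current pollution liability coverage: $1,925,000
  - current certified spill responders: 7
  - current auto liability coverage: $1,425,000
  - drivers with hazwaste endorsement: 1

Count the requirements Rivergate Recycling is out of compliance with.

4

1. route audit 351 days ago vs limit 270 → not met
2. condition 'transports medical waste' holds; vehicle leak inspection 93 days ago vs limit 90 → not met
3. auto liability coverage $1,425,000 ≥ $1,375,000 → met
4. certified spill responders 7 ≥ 4 → met
5. drivers with hazwaste endorsement 1 < 3 → not met
6. condition 'operates a transfer station' does not hold → requirement n/a → met
7. tonnage reporting records absent → not met
8. spill-response plan present → met
9. condition 'accepts hazardous waste' holds; pollution liability coverage $1,925,000 ≥ $1,900,000 → met
Not met: 4 of 9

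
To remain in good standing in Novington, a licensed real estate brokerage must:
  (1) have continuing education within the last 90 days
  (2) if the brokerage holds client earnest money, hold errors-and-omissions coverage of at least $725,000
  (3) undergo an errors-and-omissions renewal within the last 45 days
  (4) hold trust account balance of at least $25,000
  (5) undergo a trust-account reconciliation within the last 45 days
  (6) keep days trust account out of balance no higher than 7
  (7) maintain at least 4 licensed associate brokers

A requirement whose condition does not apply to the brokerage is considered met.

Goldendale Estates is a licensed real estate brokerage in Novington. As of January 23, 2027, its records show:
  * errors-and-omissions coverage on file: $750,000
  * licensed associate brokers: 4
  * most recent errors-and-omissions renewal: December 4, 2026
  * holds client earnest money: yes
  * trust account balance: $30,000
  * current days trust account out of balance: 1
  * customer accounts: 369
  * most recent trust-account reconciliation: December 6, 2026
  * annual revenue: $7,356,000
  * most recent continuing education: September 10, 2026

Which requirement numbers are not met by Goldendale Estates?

1, 3, 5

1. continuing education 135 days ago vs limit 90 → not met
2. condition 'holds client earnest money' holds; errors-and-omissions coverage $750,000 ≥ $725,000 → met
3. errors-and-omissions renewal 50 days ago vs limit 45 → not met
4. trust account balance $30,000 ≥ $25,000 → met
5. trust-account reconciliation 48 days ago vs limit 45 → not met
6. days trust account out of balance 1 ≤ 7 → met
7. licensed associate brokers 4 ≥ 4 → met
Not met: 1, 3, 5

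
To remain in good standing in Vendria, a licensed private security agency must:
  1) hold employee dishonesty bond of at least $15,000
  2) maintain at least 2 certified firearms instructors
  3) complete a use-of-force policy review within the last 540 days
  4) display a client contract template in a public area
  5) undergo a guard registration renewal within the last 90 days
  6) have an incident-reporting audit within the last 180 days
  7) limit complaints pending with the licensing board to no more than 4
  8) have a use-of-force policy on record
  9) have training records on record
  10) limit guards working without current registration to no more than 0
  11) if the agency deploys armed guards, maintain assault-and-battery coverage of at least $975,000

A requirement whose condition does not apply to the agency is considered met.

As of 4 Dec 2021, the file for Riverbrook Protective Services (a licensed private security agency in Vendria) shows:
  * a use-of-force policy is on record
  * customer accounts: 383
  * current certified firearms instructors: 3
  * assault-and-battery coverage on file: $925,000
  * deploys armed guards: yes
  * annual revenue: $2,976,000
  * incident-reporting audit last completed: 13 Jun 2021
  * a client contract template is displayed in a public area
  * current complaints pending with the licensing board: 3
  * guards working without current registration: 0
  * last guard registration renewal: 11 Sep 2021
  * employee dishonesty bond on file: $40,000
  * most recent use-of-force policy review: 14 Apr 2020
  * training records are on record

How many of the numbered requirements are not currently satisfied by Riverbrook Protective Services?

2

1. employee dishonesty bond $40,000 ≥ $15,000 → met
2. certified firearms instructors 3 ≥ 2 → met
3. use-of-force policy review 599 days ago vs limit 540 → not met
4. client contract template present → met
5. guard registration renewal 84 days ago vs limit 90 → met
6. incident-reporting audit 174 days ago vs limit 180 → met
7. complaints pending with the licensing board 3 ≤ 4 → met
8. use-of-force policy present → met
9. training records present → met
10. guards working without current registration 0 ≤ 0 → met
11. condition 'deploys armed guards' holds; assault-and-battery coverage $925,000 < $975,000 → not met
Not met: 2 of 11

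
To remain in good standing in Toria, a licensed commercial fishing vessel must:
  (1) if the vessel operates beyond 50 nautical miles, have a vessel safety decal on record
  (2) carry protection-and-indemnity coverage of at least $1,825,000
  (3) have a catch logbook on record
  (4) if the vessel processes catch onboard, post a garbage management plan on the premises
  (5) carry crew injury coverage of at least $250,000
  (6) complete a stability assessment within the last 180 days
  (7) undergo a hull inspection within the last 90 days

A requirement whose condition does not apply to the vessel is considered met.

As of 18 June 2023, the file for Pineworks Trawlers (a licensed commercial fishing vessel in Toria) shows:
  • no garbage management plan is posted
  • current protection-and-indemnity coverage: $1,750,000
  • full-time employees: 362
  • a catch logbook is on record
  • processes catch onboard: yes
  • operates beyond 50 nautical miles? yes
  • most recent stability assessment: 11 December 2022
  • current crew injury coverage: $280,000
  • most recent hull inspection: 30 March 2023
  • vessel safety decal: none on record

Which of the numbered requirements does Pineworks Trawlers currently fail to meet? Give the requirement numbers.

1, 2, 4, 6

1. condition 'operates beyond 50 nautical miles' holds; vessel safety decal absent → not met
2. protection-and-indemnity coverage $1,750,000 < $1,825,000 → not met
3. catch logbook present → met
4. condition 'processes catch onboard' holds; garbage management plan absent → not met
5. crew injury coverage $280,000 ≥ $250,000 → met
6. stability assessment 189 days ago vs limit 180 → not met
7. hull inspection 80 days ago vs limit 90 → met
Not met: 1, 2, 4, 6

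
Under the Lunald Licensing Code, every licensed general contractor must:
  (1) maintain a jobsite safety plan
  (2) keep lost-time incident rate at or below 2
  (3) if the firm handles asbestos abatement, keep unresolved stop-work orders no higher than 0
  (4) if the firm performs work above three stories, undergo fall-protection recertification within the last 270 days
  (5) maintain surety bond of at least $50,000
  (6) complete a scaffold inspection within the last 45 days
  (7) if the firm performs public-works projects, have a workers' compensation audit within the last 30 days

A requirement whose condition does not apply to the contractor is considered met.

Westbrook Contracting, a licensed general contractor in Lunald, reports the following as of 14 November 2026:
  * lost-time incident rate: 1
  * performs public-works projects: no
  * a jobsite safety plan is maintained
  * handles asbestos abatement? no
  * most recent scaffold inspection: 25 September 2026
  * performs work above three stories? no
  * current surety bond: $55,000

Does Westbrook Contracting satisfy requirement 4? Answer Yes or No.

Yes

4. condition 'performs work above three stories' does not hold → requirement n/a → met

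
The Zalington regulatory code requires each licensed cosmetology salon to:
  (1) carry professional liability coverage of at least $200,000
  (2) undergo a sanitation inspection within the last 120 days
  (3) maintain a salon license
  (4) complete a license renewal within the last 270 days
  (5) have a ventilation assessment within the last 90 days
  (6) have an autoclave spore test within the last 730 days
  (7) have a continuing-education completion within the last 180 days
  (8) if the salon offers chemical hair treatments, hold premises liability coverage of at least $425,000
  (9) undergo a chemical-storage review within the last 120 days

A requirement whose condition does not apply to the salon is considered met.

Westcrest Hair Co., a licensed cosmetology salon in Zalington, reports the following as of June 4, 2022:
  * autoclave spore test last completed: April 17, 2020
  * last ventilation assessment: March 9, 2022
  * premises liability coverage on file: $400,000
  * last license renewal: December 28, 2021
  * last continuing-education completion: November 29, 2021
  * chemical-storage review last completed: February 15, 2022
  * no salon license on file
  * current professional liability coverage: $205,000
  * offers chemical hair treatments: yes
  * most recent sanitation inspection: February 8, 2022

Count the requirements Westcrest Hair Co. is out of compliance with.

4

1. professional liability coverage $205,000 ≥ $200,000 → met
2. sanitation inspection 116 days ago vs limit 120 → met
3. salon license absent → not met
4. license renewal 158 days ago vs limit 270 → met
5. ventilation assessment 87 days ago vs limit 90 → met
6. autoclave spore test 778 days ago vs limit 730 → not met
7. continuing-education completion 187 days ago vs limit 180 → not met
8. condition 'offers chemical hair treatments' holds; premises liability coverage $400,000 < $425,000 → not met
9. chemical-storage review 109 days ago vs limit 120 → met
Not met: 4 of 9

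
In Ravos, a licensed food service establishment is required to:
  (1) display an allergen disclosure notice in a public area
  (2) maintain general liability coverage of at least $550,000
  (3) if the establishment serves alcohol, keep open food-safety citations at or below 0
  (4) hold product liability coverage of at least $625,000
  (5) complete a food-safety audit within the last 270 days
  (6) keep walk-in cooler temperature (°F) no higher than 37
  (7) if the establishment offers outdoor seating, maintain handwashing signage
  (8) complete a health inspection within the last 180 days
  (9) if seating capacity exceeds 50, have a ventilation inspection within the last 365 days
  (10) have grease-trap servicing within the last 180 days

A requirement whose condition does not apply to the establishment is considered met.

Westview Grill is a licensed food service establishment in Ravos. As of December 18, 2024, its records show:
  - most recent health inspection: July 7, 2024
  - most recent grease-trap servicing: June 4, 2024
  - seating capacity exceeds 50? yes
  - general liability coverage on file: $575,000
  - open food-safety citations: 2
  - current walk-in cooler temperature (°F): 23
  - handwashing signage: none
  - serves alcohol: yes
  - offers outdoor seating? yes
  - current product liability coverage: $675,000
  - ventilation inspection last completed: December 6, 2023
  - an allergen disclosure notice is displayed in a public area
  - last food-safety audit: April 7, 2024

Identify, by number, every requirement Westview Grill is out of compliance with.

3, 7, 9, 10

1. allergen disclosure notice present → met
2. general liability coverage $575,000 ≥ $550,000 → met
3. condition 'serves alcohol' holds; open food-safety citations 2 > 0 → not met
4. product liability coverage $675,000 ≥ $625,000 → met
5. food-safety audit 255 days ago vs limit 270 → met
6. walk-in cooler temperature (°F) 23 ≤ 37 → met
7. condition 'offers outdoor seating' holds; handwashing signage absent → not met
8. health inspection 164 days ago vs limit 180 → met
9. condition 'seating capacity exceeds 50' holds; ventilation inspection 378 days ago vs limit 365 → not met
10. grease-trap servicing 197 days ago vs limit 180 → not met
Not met: 3, 7, 9, 10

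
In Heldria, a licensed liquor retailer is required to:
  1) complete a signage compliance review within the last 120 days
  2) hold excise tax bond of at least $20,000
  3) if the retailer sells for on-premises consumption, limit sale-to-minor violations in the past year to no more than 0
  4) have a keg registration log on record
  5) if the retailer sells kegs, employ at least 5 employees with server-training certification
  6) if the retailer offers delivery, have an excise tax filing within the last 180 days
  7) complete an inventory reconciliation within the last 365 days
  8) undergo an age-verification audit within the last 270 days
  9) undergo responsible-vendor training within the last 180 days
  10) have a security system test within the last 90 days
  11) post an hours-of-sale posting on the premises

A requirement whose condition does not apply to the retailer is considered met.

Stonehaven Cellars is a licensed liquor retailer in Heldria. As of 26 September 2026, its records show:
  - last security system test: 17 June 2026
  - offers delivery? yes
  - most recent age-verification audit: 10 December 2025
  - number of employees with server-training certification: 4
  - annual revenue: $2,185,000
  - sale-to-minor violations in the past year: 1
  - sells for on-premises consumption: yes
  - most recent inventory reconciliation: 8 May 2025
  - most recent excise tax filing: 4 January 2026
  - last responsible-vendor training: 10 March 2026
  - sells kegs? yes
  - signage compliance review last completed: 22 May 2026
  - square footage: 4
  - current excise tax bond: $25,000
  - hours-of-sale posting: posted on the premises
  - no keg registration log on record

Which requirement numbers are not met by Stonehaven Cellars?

1, 3, 4, 5, 6, 7, 8, 9, 10

1. signage compliance review 127 days ago vs limit 120 → not met
2. excise tax bond $25,000 ≥ $20,000 → met
3. condition 'sells for on-premises consumption' holds; sale-to-minor violations in the past year 1 > 0 → not met
4. keg registration log absent → not met
5. condition 'sells kegs' holds; employees with server-training certification 4 < 5 → not met
6. condition 'offers delivery' holds; excise tax filing 265 days ago vs limit 180 → not met
7. inventory reconciliation 506 days ago vs limit 365 → not met
8. age-verification audit 290 days ago vs limit 270 → not met
9. responsible-vendor training 200 days ago vs limit 180 → not met
10. security system test 101 days ago vs limit 90 → not met
11. hours-of-sale posting present → met
Not met: 1, 3, 4, 5, 6, 7, 8, 9, 10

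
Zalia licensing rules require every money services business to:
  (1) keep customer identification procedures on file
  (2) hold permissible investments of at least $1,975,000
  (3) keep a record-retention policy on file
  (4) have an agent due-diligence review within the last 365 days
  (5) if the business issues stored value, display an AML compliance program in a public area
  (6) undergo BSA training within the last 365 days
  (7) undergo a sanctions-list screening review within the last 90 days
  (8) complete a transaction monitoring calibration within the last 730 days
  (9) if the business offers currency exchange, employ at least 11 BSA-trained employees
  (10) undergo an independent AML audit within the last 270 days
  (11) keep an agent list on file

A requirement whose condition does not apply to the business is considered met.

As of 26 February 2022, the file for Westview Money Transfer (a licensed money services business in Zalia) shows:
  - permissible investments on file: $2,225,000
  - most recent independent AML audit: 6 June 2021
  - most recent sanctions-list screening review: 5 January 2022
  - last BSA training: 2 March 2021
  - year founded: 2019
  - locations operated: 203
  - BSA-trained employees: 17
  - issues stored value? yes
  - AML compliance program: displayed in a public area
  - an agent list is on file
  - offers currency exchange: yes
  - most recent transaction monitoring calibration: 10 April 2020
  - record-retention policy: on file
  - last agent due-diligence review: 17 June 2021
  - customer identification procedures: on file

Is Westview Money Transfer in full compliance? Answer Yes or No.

1. customer identification procedures present → met
2. permissible investments $2,225,000 ≥ $1,975,000 → met
3. record-retention policy present → met
4. agent due-diligence review 254 days ago vs limit 365 → met
5. condition 'issues stored value' holds; AML compliance program present → met
6. BSA training 361 days ago vs limit 365 → met
7. sanctions-list screening review 52 days ago vs limit 90 → met
8. transaction monitoring calibration 687 days ago vs limit 730 → met
9. condition 'offers currency exchange' holds; BSA-trained employees 17 ≥ 11 → met
10. independent AML audit 265 days ago vs limit 270 → met
11. agent list present → met
All met.

Yes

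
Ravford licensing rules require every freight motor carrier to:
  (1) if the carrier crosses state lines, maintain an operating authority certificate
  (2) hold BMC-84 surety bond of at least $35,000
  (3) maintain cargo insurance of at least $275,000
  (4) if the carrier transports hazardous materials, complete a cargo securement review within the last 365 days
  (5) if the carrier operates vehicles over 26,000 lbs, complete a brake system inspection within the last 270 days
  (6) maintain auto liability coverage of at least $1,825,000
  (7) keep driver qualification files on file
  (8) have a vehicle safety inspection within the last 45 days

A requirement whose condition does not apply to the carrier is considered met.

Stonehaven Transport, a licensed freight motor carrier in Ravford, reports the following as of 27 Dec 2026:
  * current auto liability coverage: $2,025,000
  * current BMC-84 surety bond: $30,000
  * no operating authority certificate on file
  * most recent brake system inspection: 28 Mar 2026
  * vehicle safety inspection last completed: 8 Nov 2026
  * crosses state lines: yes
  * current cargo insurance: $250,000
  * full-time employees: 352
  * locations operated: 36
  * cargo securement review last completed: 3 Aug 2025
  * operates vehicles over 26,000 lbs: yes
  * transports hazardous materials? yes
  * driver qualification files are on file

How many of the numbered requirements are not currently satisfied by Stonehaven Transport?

6

1. condition 'crosses state lines' holds; operating authority certificate absent → not met
2. BMC-84 surety bond $30,000 < $35,000 → not met
3. cargo insurance $250,000 < $275,000 → not met
4. condition 'transports hazardous materials' holds; cargo securement review 511 days ago vs limit 365 → not met
5. condition 'operates vehicles over 26,000 lbs' holds; brake system inspection 274 days ago vs limit 270 → not met
6. auto liability coverage $2,025,000 ≥ $1,825,000 → met
7. driver qualification files present → met
8. vehicle safety inspection 49 days ago vs limit 45 → not met
Not met: 6 of 8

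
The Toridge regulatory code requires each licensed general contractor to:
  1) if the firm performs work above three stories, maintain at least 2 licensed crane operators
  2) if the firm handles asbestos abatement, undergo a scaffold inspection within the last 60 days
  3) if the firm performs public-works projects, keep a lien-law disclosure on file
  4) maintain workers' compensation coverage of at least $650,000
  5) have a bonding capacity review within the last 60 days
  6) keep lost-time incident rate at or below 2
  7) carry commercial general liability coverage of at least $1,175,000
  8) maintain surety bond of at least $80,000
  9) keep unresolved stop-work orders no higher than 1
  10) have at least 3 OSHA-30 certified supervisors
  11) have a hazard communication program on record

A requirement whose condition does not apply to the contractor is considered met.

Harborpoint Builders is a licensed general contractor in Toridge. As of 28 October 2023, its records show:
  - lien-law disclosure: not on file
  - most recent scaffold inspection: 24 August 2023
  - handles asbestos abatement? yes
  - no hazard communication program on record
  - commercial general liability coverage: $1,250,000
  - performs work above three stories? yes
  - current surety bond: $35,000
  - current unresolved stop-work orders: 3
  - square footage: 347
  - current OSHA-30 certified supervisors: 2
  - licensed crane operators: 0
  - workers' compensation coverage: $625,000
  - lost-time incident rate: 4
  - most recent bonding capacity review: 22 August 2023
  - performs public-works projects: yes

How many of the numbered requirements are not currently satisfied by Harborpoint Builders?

10

1. condition 'performs work above three stories' holds; licensed crane operators 0 < 2 → not met
2. condition 'handles asbestos abatement' holds; scaffold inspection 65 days ago vs limit 60 → not met
3. condition 'performs public-works projects' holds; lien-law disclosure absent → not met
4. workers' compensation coverage $625,000 < $650,000 → not met
5. bonding capacity review 67 days ago vs limit 60 → not met
6. lost-time incident rate 4 > 2 → not met
7. commercial general liability coverage $1,250,000 ≥ $1,175,000 → met
8. surety bond $35,000 < $80,000 → not met
9. unresolved stop-work orders 3 > 1 → not met
10. OSHA-30 certified supervisors 2 < 3 → not met
11. hazard communication program absent → not met
Not met: 10 of 11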